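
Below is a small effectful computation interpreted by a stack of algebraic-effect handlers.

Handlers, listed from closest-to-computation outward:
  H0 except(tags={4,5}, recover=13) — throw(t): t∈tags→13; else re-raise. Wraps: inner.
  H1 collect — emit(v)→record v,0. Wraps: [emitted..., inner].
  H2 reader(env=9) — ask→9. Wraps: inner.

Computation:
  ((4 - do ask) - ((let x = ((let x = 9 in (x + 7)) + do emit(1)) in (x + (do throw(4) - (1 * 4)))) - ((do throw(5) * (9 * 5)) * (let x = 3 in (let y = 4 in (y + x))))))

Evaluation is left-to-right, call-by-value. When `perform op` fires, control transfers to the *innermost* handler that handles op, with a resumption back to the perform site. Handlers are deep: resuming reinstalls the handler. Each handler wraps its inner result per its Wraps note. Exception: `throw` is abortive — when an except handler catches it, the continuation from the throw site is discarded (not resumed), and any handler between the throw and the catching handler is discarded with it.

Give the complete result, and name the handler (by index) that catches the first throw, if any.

Answer: [1, 13] ; first throw caught by: H0

Evaluation trace:
ask @ H2 ⇒ 9
emit(1) @ H1 ⇒ out+=1
throw(4) @ H0 caught ⇒ 13
H1 returns [1, 13]
H2 returns [1, 13]
= [1, 13]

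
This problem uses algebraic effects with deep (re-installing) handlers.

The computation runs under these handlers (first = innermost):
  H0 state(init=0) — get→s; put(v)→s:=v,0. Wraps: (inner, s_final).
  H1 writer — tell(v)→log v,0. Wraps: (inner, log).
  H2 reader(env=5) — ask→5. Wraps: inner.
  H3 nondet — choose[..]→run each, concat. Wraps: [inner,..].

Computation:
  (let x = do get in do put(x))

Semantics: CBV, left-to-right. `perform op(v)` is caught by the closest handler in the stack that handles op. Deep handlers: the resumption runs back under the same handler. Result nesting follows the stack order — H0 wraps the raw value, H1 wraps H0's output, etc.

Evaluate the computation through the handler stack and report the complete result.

Answer: [((0, 0), ())]

Working:
get @ H0 ⇒ 0
put(0) @ H0 ⇒ s:=0
H0 returns (0, 0)
H1 returns ((0, 0), ())
H2 returns ((0, 0), ())
H3 returns [((0, 0), ())]
= [((0, 0), ())]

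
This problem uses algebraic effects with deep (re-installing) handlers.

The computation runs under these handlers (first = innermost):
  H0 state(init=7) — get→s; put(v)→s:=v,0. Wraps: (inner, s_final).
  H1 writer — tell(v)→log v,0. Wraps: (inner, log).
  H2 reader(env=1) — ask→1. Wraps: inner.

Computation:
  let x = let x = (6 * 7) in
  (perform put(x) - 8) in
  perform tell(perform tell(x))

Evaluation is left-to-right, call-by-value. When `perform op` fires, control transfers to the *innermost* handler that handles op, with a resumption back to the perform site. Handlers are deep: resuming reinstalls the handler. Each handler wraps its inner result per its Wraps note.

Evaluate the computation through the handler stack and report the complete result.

Answer: ((0, 42), (-8, 0))

Working:
put(42) @ H0 ⇒ s:=42
tell(-8) @ H1 ⇒ log+=-8
tell(0) @ H1 ⇒ log+=0
H0 returns (0, 42)
H1 returns ((0, 42), (-8, 0))
H2 returns ((0, 42), (-8, 0))
= ((0, 42), (-8, 0))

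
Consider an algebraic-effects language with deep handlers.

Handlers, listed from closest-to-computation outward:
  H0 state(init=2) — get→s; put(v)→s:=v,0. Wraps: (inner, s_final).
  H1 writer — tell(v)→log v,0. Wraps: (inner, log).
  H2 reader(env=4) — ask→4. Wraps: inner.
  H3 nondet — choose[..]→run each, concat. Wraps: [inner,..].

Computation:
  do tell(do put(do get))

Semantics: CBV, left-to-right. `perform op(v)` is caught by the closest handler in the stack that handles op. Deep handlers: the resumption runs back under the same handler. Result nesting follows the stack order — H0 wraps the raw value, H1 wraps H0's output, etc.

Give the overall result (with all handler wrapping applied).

Step-by-step:
get @ H0 ⇒ 2
put(2) @ H0 ⇒ s:=2
tell(0) @ H1 ⇒ log+=0
H0 returns (0, 2)
H1 returns ((0, 2), (0))
H2 returns ((0, 2), (0))
H3 returns [((0, 2), (0))]
= [((0, 2), (0))]

Answer: [((0, 2), (0))]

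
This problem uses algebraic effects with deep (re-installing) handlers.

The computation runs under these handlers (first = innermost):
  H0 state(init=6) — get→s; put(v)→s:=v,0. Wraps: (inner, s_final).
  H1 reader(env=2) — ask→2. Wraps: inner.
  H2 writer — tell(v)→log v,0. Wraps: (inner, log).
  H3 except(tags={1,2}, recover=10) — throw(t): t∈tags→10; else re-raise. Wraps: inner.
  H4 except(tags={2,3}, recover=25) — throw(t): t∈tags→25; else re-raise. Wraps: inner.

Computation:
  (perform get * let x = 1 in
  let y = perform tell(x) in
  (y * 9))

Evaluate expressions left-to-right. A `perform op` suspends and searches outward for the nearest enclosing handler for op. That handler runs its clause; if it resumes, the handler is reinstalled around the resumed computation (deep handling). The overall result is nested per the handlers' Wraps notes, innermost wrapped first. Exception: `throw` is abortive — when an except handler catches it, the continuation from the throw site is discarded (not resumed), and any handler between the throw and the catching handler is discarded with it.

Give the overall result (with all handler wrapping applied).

Step-by-step:
get @ H0 ⇒ 6
tell(1) @ H2 ⇒ log+=1
H0 returns (0, 6)
H1 returns (0, 6)
H2 returns ((0, 6), (1))
H3 returns ((0, 6), (1))
H4 returns ((0, 6), (1))
= ((0, 6), (1))

Answer: ((0, 6), (1))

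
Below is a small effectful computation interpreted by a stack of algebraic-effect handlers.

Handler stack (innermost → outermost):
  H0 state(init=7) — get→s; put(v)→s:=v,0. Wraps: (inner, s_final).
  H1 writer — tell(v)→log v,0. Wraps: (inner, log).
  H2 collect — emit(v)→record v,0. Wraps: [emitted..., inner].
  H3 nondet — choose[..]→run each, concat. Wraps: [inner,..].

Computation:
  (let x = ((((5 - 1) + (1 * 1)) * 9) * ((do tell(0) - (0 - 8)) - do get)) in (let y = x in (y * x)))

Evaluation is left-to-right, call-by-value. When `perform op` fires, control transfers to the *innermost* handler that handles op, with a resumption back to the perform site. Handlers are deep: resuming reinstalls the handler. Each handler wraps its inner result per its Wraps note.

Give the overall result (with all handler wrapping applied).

Working:
tell(0) @ H1 ⇒ log+=0
get @ H0 ⇒ 7
H0 returns (2025, 7)
H1 returns ((2025, 7), (0))
H2 returns [((2025, 7), (0))]
H3 returns [[((2025, 7), (0))]]
= [[((2025, 7), (0))]]

Answer: [[((2025, 7), (0))]]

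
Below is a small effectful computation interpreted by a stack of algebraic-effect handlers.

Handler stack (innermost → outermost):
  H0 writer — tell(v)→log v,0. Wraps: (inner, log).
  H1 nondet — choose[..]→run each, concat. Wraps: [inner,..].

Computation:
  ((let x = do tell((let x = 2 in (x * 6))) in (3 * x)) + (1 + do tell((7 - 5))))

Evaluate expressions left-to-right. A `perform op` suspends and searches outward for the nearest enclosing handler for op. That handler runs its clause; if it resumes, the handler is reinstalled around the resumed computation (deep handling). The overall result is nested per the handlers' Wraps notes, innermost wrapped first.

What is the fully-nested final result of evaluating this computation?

Step-by-step:
tell(12) @ H0 ⇒ log+=12
tell(2) @ H0 ⇒ log+=2
H0 returns (1, (12, 2))
H1 returns [(1, (12, 2))]
= [(1, (12, 2))]

Answer: [(1, (12, 2))]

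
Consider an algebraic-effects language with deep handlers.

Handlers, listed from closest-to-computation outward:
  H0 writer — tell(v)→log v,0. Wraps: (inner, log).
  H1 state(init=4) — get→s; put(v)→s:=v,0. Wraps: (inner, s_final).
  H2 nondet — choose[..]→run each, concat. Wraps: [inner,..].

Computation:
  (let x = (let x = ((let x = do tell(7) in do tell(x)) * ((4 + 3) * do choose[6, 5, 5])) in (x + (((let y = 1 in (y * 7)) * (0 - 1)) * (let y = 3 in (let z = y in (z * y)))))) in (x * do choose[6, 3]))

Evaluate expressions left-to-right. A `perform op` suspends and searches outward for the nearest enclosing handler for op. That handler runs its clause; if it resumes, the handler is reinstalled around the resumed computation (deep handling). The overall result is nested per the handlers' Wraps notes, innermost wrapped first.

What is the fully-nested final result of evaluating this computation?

Step-by-step:
tell(7) @ H0 ⇒ log+=7
tell(0) @ H0 ⇒ log+=0
choose[6, 5, 5] @ H2
  branch[0] choose=6:
    choose[6, 3] @ H2
      branch[0] choose=6:
        H0 returns (-378, (7, 0))
        H1 returns ((-378, (7, 0)), 4)
        H2 returns [((-378, (7, 0)), 4)]
      branch[1] choose=3:
        H0 returns (-189, (7, 0))
        H1 returns ((-189, (7, 0)), 4)
        H2 returns [((-189, (7, 0)), 4)]
  branch[1] choose=5:
    choose[6, 3] @ H2
      branch[0] choose=6:
        H0 returns (-378, (7, 0))
        H1 returns ((-378, (7, 0)), 4)
        H2 returns [((-378, (7, 0)), 4)]
      branch[1] choose=3:
        H0 returns (-189, (7, 0))
        H1 returns ((-189, (7, 0)), 4)
        H2 returns [((-189, (7, 0)), 4)]
  branch[2] choose=5:
    choose[6, 3] @ H2
      branch[0] choose=6:
        H0 returns (-378, (7, 0))
        H1 returns ((-378, (7, 0)), 4)
        H2 returns [((-378, (7, 0)), 4)]
      branch[1] choose=3:
        H0 returns (-189, (7, 0))
        H1 returns ((-189, (7, 0)), 4)
        H2 returns [((-189, (7, 0)), 4)]
= [((-378, (7, 0)), 4), ((-189, (7, 0)), 4), ((-378, (7, 0)), 4), ((-189, (7, 0)), 4), ((-378, (7, 0)), 4), ((-189, (7, 0)), 4)]

Answer: [((-378, (7, 0)), 4), ((-189, (7, 0)), 4), ((-378, (7, 0)), 4), ((-189, (7, 0)), 4), ((-378, (7, 0)), 4), ((-189, (7, 0)), 4)]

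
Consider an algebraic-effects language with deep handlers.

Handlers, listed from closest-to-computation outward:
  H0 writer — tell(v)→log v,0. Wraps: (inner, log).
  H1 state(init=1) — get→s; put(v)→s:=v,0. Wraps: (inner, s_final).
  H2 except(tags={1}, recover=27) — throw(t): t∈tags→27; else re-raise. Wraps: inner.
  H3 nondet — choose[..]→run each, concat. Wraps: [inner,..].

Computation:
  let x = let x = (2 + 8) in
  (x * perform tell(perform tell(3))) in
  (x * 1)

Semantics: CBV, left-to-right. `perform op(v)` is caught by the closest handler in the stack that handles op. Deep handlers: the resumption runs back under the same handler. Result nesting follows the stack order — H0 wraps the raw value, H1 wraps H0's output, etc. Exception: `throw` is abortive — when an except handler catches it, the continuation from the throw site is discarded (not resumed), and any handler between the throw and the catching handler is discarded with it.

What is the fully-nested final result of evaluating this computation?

Answer: [((0, (3, 0)), 1)]

Step-by-step:
tell(3) @ H0 ⇒ log+=3
tell(0) @ H0 ⇒ log+=0
H0 returns (0, (3, 0))
H1 returns ((0, (3, 0)), 1)
H2 returns ((0, (3, 0)), 1)
H3 returns [((0, (3, 0)), 1)]
= [((0, (3, 0)), 1)]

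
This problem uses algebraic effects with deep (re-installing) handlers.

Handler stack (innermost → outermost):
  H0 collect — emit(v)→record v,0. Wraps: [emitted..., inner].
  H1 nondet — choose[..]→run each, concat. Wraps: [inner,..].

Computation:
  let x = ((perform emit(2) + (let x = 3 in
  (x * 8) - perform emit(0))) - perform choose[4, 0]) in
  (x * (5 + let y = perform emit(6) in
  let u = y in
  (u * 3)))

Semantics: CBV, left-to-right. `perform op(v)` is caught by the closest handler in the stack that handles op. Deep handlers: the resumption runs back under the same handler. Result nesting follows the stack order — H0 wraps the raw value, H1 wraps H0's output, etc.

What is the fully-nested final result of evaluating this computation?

Step-by-step:
emit(2) @ H0 ⇒ out+=2
emit(0) @ H0 ⇒ out+=0
choose[4, 0] @ H1
  branch[0] choose=4:
    emit(6) @ H0 ⇒ out+=6
    H0 returns [2, 0, 6, 100]
    H1 returns [[2, 0, 6, 100]]
  branch[1] choose=0:
    emit(6) @ H0 ⇒ out+=6
    H0 returns [2, 0, 6, 120]
    H1 returns [[2, 0, 6, 120]]
= [[2, 0, 6, 100], [2, 0, 6, 120]]

Answer: [[2, 0, 6, 100], [2, 0, 6, 120]]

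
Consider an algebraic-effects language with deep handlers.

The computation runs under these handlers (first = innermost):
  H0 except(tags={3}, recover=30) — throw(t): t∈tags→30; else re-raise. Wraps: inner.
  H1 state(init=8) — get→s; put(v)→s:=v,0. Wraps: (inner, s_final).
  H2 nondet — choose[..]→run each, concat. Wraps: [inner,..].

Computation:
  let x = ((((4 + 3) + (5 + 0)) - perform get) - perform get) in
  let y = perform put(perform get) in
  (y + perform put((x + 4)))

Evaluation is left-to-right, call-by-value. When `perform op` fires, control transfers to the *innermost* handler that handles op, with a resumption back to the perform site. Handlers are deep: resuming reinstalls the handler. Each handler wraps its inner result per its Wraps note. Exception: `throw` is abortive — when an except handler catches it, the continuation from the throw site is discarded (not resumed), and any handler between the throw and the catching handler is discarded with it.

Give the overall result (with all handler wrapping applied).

Answer: [(0, 0)]

Step-by-step:
get @ H1 ⇒ 8
get @ H1 ⇒ 8
get @ H1 ⇒ 8
put(8) @ H1 ⇒ s:=8
put(0) @ H1 ⇒ s:=0
H0 returns 0
H1 returns (0, 0)
H2 returns [(0, 0)]
= [(0, 0)]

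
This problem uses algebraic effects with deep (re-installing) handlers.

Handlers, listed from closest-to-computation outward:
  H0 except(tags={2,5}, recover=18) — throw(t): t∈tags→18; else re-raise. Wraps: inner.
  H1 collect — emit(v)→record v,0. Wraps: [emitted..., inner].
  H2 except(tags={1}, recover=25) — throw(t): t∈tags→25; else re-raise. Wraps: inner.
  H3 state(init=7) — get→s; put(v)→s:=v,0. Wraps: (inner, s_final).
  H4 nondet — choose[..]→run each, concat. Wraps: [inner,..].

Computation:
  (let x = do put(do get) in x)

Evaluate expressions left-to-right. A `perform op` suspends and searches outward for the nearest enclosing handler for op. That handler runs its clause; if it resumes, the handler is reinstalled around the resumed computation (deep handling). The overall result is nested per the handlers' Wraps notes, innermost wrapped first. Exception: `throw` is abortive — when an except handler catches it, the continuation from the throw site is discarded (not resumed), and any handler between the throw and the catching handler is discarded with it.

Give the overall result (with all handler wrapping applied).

Evaluation trace:
get @ H3 ⇒ 7
put(7) @ H3 ⇒ s:=7
H0 returns 0
H1 returns [0]
H2 returns [0]
H3 returns ([0], 7)
H4 returns [([0], 7)]
= [([0], 7)]

Answer: [([0], 7)]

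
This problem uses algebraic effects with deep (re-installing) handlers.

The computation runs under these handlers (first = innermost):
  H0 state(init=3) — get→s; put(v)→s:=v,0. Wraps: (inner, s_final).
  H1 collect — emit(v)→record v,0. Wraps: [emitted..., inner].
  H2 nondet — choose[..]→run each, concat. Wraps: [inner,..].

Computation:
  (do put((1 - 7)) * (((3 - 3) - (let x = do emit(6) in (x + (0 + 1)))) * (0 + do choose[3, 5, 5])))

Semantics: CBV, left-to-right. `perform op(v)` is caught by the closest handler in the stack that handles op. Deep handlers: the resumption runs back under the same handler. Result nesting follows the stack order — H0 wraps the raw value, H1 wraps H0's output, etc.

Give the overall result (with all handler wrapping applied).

Step-by-step:
put(-6) @ H0 ⇒ s:=-6
emit(6) @ H1 ⇒ out+=6
choose[3, 5, 5] @ H2
  branch[0] choose=3:
    H0 returns (0, -6)
    H1 returns [6, (0, -6)]
    H2 returns [[6, (0, -6)]]
  branch[1] choose=5:
    H0 returns (0, -6)
    H1 returns [6, (0, -6)]
    H2 returns [[6, (0, -6)]]
  branch[2] choose=5:
    H0 returns (0, -6)
    H1 returns [6, (0, -6)]
    H2 returns [[6, (0, -6)]]
= [[6, (0, -6)], [6, (0, -6)], [6, (0, -6)]]

Answer: [[6, (0, -6)], [6, (0, -6)], [6, (0, -6)]]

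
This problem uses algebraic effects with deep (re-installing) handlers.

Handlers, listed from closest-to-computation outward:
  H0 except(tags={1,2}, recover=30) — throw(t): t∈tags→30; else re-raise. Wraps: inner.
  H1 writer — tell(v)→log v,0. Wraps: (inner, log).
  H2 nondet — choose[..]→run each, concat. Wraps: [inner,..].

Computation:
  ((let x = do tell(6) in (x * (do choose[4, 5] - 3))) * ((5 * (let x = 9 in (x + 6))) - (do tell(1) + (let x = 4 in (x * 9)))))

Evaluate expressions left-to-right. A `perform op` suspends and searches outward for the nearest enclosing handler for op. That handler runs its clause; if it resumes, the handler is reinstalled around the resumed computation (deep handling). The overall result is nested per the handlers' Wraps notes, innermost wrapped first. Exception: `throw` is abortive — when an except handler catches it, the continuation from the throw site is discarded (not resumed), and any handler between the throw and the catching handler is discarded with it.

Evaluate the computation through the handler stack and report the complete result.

Step-by-step:
tell(6) @ H1 ⇒ log+=6
choose[4, 5] @ H2
  branch[0] choose=4:
    tell(1) @ H1 ⇒ log+=1
    H0 returns 0
    H1 returns (0, (6, 1))
    H2 returns [(0, (6, 1))]
  branch[1] choose=5:
    tell(1) @ H1 ⇒ log+=1
    H0 returns 0
    H1 returns (0, (6, 1))
    H2 returns [(0, (6, 1))]
= [(0, (6, 1)), (0, (6, 1))]

Answer: [(0, (6, 1)), (0, (6, 1))]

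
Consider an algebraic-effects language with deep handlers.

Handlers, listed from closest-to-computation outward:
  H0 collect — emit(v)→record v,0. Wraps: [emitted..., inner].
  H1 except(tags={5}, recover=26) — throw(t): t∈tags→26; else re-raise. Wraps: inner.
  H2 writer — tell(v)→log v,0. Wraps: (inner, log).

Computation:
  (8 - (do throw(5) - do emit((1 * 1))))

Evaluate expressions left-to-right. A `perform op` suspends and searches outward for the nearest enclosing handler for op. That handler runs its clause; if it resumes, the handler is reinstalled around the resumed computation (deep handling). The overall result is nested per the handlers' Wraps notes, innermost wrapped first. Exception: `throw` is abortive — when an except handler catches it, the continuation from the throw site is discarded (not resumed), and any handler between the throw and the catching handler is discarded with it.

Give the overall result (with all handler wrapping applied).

Step-by-step:
throw(5) @ H1 caught ⇒ 26
H2 returns (26, ())
= (26, ())

Answer: (26, ())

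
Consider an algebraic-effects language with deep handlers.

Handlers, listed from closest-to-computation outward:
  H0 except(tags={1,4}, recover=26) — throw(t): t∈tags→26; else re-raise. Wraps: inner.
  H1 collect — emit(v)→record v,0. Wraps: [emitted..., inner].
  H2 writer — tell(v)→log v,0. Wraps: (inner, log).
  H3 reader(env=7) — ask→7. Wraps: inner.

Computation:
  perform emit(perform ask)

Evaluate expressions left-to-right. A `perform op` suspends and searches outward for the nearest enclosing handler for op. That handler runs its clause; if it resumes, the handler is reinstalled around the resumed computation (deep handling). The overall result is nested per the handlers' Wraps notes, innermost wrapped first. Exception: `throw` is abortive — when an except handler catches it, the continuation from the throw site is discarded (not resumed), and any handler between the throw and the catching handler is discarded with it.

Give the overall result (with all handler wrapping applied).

Evaluation trace:
ask @ H3 ⇒ 7
emit(7) @ H1 ⇒ out+=7
H0 returns 0
H1 returns [7, 0]
H2 returns ([7, 0], ())
H3 returns ([7, 0], ())
= ([7, 0], ())

Answer: ([7, 0], ())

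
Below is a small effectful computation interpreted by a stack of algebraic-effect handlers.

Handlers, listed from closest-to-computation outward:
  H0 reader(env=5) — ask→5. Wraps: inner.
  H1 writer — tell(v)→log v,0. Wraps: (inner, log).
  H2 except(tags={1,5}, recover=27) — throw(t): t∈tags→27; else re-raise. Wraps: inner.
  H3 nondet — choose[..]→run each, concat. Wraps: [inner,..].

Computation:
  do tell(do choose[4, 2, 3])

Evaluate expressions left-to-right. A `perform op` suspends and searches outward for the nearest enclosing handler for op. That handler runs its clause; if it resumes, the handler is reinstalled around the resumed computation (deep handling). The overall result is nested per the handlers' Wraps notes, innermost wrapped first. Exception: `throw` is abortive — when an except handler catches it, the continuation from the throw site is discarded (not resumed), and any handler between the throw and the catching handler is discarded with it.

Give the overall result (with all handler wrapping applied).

Evaluation trace:
choose[4, 2, 3] @ H3
  branch[0] choose=4:
    tell(4) @ H1 ⇒ log+=4
    H0 returns 0
    H1 returns (0, (4))
    H2 returns (0, (4))
    H3 returns [(0, (4))]
  branch[1] choose=2:
    tell(2) @ H1 ⇒ log+=2
    H0 returns 0
    H1 returns (0, (2))
    H2 returns (0, (2))
    H3 returns [(0, (2))]
  branch[2] choose=3:
    tell(3) @ H1 ⇒ log+=3
    H0 returns 0
    H1 returns (0, (3))
    H2 returns (0, (3))
    H3 returns [(0, (3))]
= [(0, (4)), (0, (2)), (0, (3))]

Answer: [(0, (4)), (0, (2)), (0, (3))]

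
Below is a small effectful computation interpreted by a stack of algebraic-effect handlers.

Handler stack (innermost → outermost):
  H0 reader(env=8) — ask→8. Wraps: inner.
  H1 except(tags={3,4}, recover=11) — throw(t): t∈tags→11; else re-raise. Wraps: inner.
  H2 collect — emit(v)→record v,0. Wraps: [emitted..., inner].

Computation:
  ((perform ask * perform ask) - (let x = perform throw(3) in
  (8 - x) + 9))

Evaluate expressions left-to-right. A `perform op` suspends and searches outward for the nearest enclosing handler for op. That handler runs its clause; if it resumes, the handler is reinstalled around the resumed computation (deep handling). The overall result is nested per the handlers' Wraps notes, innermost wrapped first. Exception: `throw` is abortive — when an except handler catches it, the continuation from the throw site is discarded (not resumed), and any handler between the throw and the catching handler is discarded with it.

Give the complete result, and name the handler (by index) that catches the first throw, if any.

Answer: [11] ; first throw caught by: H1

Step-by-step:
ask @ H0 ⇒ 8
ask @ H0 ⇒ 8
throw(3) @ H1 caught ⇒ 11
H2 returns [11]
= [11]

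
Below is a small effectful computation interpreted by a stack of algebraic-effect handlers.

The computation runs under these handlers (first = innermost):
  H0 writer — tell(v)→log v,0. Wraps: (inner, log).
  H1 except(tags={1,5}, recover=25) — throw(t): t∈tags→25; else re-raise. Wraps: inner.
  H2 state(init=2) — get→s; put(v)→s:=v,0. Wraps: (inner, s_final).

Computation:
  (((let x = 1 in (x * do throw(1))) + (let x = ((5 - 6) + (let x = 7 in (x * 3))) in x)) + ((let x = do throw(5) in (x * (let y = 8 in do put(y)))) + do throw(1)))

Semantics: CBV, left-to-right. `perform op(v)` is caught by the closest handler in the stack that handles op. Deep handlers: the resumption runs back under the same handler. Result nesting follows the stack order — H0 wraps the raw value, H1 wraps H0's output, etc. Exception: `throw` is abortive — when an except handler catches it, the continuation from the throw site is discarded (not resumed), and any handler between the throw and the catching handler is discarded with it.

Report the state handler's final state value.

Working:
throw(1) @ H1 caught ⇒ 25
H2 returns (25, 2)
= (25, 2)

Answer: 2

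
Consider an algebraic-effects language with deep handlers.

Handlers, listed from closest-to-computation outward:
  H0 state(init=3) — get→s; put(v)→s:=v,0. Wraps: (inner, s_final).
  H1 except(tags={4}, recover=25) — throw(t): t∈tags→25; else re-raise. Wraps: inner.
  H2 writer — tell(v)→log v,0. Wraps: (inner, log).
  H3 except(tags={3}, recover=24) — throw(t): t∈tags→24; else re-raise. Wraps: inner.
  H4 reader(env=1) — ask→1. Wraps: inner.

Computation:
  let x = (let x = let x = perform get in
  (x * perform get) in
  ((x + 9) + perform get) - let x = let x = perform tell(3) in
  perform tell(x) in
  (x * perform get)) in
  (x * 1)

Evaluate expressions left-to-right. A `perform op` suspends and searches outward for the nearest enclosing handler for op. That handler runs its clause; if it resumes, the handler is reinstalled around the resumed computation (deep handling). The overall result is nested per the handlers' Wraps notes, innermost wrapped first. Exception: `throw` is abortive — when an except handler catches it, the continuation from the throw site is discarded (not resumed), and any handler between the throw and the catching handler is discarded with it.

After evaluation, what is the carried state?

Working:
get @ H0 ⇒ 3
get @ H0 ⇒ 3
get @ H0 ⇒ 3
tell(3) @ H2 ⇒ log+=3
tell(0) @ H2 ⇒ log+=0
get @ H0 ⇒ 3
H0 returns (21, 3)
H1 returns (21, 3)
H2 returns ((21, 3), (3, 0))
H3 returns ((21, 3), (3, 0))
H4 returns ((21, 3), (3, 0))
= ((21, 3), (3, 0))

Answer: 3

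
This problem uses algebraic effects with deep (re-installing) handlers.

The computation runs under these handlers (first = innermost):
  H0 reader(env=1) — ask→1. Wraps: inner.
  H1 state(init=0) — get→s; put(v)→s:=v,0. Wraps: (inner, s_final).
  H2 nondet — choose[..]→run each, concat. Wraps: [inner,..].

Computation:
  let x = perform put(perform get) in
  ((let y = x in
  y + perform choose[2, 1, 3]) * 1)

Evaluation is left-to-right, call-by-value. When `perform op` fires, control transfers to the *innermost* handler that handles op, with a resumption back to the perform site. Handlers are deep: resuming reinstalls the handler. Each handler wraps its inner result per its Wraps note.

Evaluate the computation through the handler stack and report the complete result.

Evaluation trace:
get @ H1 ⇒ 0
put(0) @ H1 ⇒ s:=0
choose[2, 1, 3] @ H2
  branch[0] choose=2:
    H0 returns 2
    H1 returns (2, 0)
    H2 returns [(2, 0)]
  branch[1] choose=1:
    H0 returns 1
    H1 returns (1, 0)
    H2 returns [(1, 0)]
  branch[2] choose=3:
    H0 returns 3
    H1 returns (3, 0)
    H2 returns [(3, 0)]
= [(2, 0), (1, 0), (3, 0)]

Answer: [(2, 0), (1, 0), (3, 0)]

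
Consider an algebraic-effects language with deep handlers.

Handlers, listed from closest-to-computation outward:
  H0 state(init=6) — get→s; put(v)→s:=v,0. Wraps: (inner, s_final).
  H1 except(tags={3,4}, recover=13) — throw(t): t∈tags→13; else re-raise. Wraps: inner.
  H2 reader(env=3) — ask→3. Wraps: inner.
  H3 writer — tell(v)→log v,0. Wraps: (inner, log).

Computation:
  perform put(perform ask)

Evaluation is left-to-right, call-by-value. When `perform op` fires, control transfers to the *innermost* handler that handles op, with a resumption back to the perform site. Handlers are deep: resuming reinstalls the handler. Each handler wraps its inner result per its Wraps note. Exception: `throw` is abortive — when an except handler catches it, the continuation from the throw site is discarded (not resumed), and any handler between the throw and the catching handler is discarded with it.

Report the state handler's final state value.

Step-by-step:
ask @ H2 ⇒ 3
put(3) @ H0 ⇒ s:=3
H0 returns (0, 3)
H1 returns (0, 3)
H2 returns (0, 3)
H3 returns ((0, 3), ())
= ((0, 3), ())

Answer: 3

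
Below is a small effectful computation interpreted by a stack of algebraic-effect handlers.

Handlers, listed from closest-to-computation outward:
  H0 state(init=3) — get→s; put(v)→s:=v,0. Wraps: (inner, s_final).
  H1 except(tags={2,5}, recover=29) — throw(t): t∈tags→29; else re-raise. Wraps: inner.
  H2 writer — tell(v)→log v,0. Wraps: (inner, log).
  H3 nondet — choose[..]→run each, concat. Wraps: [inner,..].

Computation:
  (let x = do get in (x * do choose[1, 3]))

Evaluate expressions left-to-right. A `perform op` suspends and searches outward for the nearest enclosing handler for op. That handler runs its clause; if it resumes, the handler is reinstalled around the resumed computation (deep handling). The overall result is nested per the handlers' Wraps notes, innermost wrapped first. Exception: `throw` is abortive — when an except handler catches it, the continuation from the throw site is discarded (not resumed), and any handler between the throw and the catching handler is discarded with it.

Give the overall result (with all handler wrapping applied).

Answer: [((3, 3), ()), ((9, 3), ())]

Working:
get @ H0 ⇒ 3
choose[1, 3] @ H3
  branch[0] choose=1:
    H0 returns (3, 3)
    H1 returns (3, 3)
    H2 returns ((3, 3), ())
    H3 returns [((3, 3), ())]
  branch[1] choose=3:
    H0 returns (9, 3)
    H1 returns (9, 3)
    H2 returns ((9, 3), ())
    H3 returns [((9, 3), ())]
= [((3, 3), ()), ((9, 3), ())]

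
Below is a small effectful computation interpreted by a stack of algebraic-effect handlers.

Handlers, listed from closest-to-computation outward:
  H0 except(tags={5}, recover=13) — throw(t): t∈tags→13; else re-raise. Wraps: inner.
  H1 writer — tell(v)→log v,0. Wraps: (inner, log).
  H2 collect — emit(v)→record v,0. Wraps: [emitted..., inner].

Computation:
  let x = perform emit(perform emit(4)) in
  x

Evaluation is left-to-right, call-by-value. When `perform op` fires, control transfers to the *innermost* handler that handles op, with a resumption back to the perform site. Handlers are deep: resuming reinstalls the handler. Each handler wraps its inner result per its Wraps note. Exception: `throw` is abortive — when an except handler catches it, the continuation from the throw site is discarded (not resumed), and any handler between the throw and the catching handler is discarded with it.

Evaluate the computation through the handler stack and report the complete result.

Evaluation trace:
emit(4) @ H2 ⇒ out+=4
emit(0) @ H2 ⇒ out+=0
H0 returns 0
H1 returns (0, ())
H2 returns [4, 0, (0, ())]
= [4, 0, (0, ())]

Answer: [4, 0, (0, ())]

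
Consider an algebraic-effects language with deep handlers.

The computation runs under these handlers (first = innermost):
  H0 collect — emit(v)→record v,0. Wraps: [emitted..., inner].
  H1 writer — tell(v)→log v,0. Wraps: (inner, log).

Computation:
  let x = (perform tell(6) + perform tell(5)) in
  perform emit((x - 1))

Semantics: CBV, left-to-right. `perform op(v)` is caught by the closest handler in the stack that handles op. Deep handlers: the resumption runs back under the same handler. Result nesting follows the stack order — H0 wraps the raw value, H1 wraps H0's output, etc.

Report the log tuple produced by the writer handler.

Answer: (6, 5)

Evaluation trace:
tell(6) @ H1 ⇒ log+=6
tell(5) @ H1 ⇒ log+=5
emit(-1) @ H0 ⇒ out+=-1
H0 returns [-1, 0]
H1 returns ([-1, 0], (6, 5))
= ([-1, 0], (6, 5))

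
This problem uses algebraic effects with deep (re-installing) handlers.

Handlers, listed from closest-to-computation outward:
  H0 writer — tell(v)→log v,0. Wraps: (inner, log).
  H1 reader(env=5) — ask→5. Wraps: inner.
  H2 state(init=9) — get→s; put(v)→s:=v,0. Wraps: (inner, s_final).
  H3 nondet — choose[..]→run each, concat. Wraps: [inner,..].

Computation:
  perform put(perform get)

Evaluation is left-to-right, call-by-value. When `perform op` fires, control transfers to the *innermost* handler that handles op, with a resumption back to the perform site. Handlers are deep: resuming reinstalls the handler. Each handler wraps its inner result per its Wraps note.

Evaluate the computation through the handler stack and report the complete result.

Evaluation trace:
get @ H2 ⇒ 9
put(9) @ H2 ⇒ s:=9
H0 returns (0, ())
H1 returns (0, ())
H2 returns ((0, ()), 9)
H3 returns [((0, ()), 9)]
= [((0, ()), 9)]

Answer: [((0, ()), 9)]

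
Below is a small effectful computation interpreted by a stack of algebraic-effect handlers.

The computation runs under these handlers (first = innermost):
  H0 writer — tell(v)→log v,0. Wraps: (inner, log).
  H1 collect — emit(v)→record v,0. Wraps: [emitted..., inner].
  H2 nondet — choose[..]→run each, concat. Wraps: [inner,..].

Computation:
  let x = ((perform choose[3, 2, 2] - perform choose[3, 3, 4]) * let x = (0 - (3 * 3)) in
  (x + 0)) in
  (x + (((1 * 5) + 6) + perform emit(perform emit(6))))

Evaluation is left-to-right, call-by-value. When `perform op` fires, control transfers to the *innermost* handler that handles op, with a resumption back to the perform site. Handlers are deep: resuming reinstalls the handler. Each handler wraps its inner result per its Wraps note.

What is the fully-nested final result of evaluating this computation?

Answer: [[6, 0, (11, ())], [6, 0, (11, ())], [6, 0, (20, ())], [6, 0, (20, ())], [6, 0, (20, ())], [6, 0, (29, ())], [6, 0, (20, ())], [6, 0, (20, ())], [6, 0, (29, ())]]

Working:
choose[3, 2, 2] @ H2
  branch[0] choose=3:
    choose[3, 3, 4] @ H2
      branch[0] choose=3:
        emit(6) @ H1 ⇒ out+=6
        emit(0) @ H1 ⇒ out+=0
        H0 returns (11, ())
        H1 returns [6, 0, (11, ())]
        H2 returns [[6, 0, (11, ())]]
      branch[1] choose=3:
        emit(6) @ H1 ⇒ out+=6
        emit(0) @ H1 ⇒ out+=0
        H0 returns (11, ())
        H1 returns [6, 0, (11, ())]
        H2 returns [[6, 0, (11, ())]]
      branch[2] choose=4:
        emit(6) @ H1 ⇒ out+=6
        emit(0) @ H1 ⇒ out+=0
        H0 returns (20, ())
        H1 returns [6, 0, (20, ())]
        H2 returns [[6, 0, (20, ())]]
  branch[1] choose=2:
    choose[3, 3, 4] @ H2
      branch[0] choose=3:
        emit(6) @ H1 ⇒ out+=6
        emit(0) @ H1 ⇒ out+=0
        H0 returns (20, ())
        H1 returns [6, 0, (20, ())]
        H2 returns [[6, 0, (20, ())]]
      branch[1] choose=3:
        emit(6) @ H1 ⇒ out+=6
        emit(0) @ H1 ⇒ out+=0
        H0 returns (20, ())
        H1 returns [6, 0, (20, ())]
        H2 returns [[6, 0, (20, ())]]
      branch[2] choose=4:
        emit(6) @ H1 ⇒ out+=6
        emit(0) @ H1 ⇒ out+=0
        H0 returns (29, ())
        H1 returns [6, 0, (29, ())]
        H2 returns [[6, 0, (29, ())]]
  branch[2] choose=2:
    choose[3, 3, 4] @ H2
      branch[0] choose=3:
        emit(6) @ H1 ⇒ out+=6
        emit(0) @ H1 ⇒ out+=0
        H0 returns (20, ())
        H1 returns [6, 0, (20, ())]
        H2 returns [[6, 0, (20, ())]]
      branch[1] choose=3:
        emit(6) @ H1 ⇒ out+=6
        emit(0) @ H1 ⇒ out+=0
        H0 returns (20, ())
        H1 returns [6, 0, (20, ())]
        H2 returns [[6, 0, (20, ())]]
      branch[2] choose=4:
        emit(6) @ H1 ⇒ out+=6
        emit(0) @ H1 ⇒ out+=0
        H0 returns (29, ())
        H1 returns [6, 0, (29, ())]
        H2 returns [[6, 0, (29, ())]]
= [[6, 0, (11, ())], [6, 0, (11, ())], [6, 0, (20, ())], [6, 0, (20, ())], [6, 0, (20, ())], [6, 0, (29, ())], [6, 0, (20, ())], [6, 0, (20, ())], [6, 0, (29, ())]]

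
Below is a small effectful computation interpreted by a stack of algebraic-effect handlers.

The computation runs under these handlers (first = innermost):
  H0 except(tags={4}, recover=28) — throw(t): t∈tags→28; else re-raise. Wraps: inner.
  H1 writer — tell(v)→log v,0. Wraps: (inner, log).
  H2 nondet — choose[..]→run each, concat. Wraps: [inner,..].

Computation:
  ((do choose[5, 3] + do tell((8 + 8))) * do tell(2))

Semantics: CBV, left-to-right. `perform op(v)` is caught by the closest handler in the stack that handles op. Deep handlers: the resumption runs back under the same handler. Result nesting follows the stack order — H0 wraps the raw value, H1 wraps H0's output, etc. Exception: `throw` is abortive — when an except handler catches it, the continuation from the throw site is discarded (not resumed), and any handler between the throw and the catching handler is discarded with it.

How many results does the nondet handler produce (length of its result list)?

Answer: 2

Evaluation trace:
choose[5, 3] @ H2
  branch[0] choose=5:
    tell(16) @ H1 ⇒ log+=16
    tell(2) @ H1 ⇒ log+=2
    H0 returns 0
    H1 returns (0, (16, 2))
    H2 returns [(0, (16, 2))]
  branch[1] choose=3:
    tell(16) @ H1 ⇒ log+=16
    tell(2) @ H1 ⇒ log+=2
    H0 returns 0
    H1 returns (0, (16, 2))
    H2 returns [(0, (16, 2))]
= [(0, (16, 2)), (0, (16, 2))]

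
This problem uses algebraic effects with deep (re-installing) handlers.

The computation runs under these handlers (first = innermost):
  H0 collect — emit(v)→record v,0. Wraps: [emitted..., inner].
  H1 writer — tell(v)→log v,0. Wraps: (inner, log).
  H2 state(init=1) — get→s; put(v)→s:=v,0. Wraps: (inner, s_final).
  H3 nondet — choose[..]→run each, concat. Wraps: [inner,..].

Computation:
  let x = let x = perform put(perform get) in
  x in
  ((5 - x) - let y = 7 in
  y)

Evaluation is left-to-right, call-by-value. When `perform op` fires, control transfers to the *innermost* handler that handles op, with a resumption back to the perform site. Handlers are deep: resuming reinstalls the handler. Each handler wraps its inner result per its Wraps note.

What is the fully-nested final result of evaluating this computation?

Answer: [(([-2], ()), 1)]

Evaluation trace:
get @ H2 ⇒ 1
put(1) @ H2 ⇒ s:=1
H0 returns [-2]
H1 returns ([-2], ())
H2 returns (([-2], ()), 1)
H3 returns [(([-2], ()), 1)]
= [(([-2], ()), 1)]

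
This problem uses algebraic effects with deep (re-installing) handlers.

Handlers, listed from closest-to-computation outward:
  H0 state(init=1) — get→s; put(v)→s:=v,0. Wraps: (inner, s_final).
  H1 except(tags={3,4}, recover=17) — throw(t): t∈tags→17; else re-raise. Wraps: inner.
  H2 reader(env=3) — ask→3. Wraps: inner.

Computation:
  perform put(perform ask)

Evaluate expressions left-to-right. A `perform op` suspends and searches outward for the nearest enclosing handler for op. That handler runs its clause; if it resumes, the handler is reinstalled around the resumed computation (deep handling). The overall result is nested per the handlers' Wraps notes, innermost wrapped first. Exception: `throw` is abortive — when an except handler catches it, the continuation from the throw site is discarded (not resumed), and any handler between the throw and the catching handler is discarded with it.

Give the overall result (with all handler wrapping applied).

Answer: (0, 3)

Working:
ask @ H2 ⇒ 3
put(3) @ H0 ⇒ s:=3
H0 returns (0, 3)
H1 returns (0, 3)
H2 returns (0, 3)
= (0, 3)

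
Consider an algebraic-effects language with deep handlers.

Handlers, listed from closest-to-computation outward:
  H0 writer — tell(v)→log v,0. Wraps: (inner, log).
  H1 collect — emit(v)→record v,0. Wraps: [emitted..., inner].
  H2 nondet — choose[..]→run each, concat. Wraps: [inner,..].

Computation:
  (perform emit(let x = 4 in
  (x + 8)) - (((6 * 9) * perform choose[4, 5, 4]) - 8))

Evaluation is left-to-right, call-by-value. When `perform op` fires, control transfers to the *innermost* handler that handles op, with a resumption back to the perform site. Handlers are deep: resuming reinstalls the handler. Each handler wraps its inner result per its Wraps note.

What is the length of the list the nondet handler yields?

Answer: 3

Step-by-step:
emit(12) @ H1 ⇒ out+=12
choose[4, 5, 4] @ H2
  branch[0] choose=4:
    H0 returns (-208, ())
    H1 returns [12, (-208, ())]
    H2 returns [[12, (-208, ())]]
  branch[1] choose=5:
    H0 returns (-262, ())
    H1 returns [12, (-262, ())]
    H2 returns [[12, (-262, ())]]
  branch[2] choose=4:
    H0 returns (-208, ())
    H1 returns [12, (-208, ())]
    H2 returns [[12, (-208, ())]]
= [[12, (-208, ())], [12, (-262, ())], [12, (-208, ())]]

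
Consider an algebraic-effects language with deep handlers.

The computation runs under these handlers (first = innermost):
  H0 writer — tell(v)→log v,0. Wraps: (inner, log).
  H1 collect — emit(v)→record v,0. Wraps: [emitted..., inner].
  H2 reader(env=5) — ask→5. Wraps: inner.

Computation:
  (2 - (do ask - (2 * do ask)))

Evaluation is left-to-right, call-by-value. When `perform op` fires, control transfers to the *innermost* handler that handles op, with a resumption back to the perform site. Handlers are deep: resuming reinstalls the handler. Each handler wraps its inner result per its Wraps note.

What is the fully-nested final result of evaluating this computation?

Answer: [(7, ())]

Evaluation trace:
ask @ H2 ⇒ 5
ask @ H2 ⇒ 5
H0 returns (7, ())
H1 returns [(7, ())]
H2 returns [(7, ())]
= [(7, ())]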